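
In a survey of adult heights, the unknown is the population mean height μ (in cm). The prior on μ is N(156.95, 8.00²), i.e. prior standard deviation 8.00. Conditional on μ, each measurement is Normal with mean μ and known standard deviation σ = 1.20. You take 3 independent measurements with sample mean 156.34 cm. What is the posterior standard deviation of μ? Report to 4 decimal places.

0.6902

For Normal data with known variance σ², a Normal(μ₀, σ₀²) prior on μ is conjugate. Posterior precision = 1/σ₀² + n/σ²; posterior mean is the precision-weighted average of μ₀ and x̄.
σ₀² = 8.00² = 64, σ² = 1.20² = 1.44; σ² + n·σ₀² = 1.44 + 3·64 = 193.44.
Posterior precision = 1/σ₀² + n/σ² = 1/64 + 3/1.44 = (σ² + n·σ₀²)/(σ₀²σ²) = 193.44/(64·1.44); posterior variance σₙ² = σ₀²σ²/(σ² + n·σ₀²) = 64·1.44/193.44 = 0.476427.
Posterior SD = √σₙ² = √(64·1.44/193.44) = 0.6902.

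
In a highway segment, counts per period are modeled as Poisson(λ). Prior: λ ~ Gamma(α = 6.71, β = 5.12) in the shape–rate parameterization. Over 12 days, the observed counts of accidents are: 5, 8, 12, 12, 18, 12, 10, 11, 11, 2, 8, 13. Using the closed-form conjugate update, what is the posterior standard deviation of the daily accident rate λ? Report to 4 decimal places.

With a Gamma(shape α, rate β) prior, the Poisson likelihood is conjugate: the posterior is Gamma(α + ΣXᵢ, β + n).
Sum of counts S = 122 over n = 12 days.
Posterior: Gamma(α+S, β+n) = Gamma(6.71+122, 5.12+12) = Gamma(128.71, 17.12).
SD = √α/β = √128.71/17.12 = 0.6627.

0.6627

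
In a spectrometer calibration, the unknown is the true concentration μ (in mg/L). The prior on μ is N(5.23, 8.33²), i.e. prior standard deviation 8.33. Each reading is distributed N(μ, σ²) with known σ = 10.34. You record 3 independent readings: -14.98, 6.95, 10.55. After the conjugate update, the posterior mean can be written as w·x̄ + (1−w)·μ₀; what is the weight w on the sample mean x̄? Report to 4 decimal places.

For Normal data with known variance σ², a Normal(μ₀, σ₀²) prior on μ is conjugate. Posterior precision = 1/σ₀² + n/σ²; posterior mean is the precision-weighted average of μ₀ and x̄.
σ₀² = 8.33² = 69.3889, σ² = 10.34² = 106.9156. Prior precision 1/σ₀² = 1/69.3889; data precision n/σ² = 3/106.9156.
w = (n/σ²)/(1/σ₀² + n/σ²) = n·σ₀²/(σ² + n·σ₀²) = 3·69.3889/(106.9156 + 3·69.3889) = 208.1667/315.0823 = 0.6607.

0.6607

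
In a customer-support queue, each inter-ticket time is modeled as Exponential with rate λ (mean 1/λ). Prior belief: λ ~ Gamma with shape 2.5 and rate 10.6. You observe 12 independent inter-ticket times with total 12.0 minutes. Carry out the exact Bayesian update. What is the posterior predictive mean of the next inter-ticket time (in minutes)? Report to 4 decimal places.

1.6741

With a Gamma(shape α, rate β) prior on the exponential rate λ, the posterior after n observations with total T = Σxᵢ is Gamma(α+n, β+T).
Posterior: Gamma(2.5+12, 10.6+12.0) = Gamma(14.5, 22.6).
The predictive distribution for the next observation is Lomax; its mean is β/(α−1) = 22.6/13.5 = 1.6741.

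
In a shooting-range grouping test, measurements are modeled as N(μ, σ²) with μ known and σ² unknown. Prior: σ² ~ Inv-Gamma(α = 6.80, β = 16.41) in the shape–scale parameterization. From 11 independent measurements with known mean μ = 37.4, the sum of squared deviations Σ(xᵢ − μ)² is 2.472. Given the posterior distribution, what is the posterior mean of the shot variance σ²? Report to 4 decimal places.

1.5616

With known mean μ and an Inverse-Gamma(α, β) prior on σ², the Normal likelihood is conjugate: posterior is Inv-Gamma(α + n/2, β + Σ(xᵢ−μ)²/2).
Posterior: Inv-Gamma(6.80 + 11/2, 16.41 + 2.472/2) = Inv-Gamma(12.30, 17.6460).
E[σ²|data] = β/(α−1) = 17.6460/11.30 = 1.5616.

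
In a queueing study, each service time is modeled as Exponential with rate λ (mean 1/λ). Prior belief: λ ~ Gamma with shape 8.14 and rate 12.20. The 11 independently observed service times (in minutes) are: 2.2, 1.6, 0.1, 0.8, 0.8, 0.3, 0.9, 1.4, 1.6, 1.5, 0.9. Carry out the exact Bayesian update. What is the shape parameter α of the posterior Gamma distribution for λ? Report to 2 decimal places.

With a Gamma(shape α, rate β) prior on the exponential rate λ, the posterior after n observations with total T = Σxᵢ is Gamma(α+n, β+T).
Sum of observations T = 12.1 minutes; n = 11.
Posterior: Gamma(8.14+11, 12.20+12.1) = Gamma(19.14, 24.30).
Posterior α = 19.14.

19.14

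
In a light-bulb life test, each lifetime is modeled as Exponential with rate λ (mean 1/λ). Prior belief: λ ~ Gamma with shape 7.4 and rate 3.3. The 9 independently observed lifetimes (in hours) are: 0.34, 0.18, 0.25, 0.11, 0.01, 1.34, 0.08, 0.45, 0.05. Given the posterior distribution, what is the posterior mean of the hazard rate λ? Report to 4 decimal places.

With a Gamma(shape α, rate β) prior on the exponential rate λ, the posterior after n observations with total T = Σxᵢ is Gamma(α+n, β+T).
Sum of observations T = 2.81 hours; n = 9.
Posterior: Gamma(7.4+9, 3.3+2.81) = Gamma(16.4, 6.11).
Posterior mean of λ = α/β = 16.4/6.11 = 2.6841.

2.6841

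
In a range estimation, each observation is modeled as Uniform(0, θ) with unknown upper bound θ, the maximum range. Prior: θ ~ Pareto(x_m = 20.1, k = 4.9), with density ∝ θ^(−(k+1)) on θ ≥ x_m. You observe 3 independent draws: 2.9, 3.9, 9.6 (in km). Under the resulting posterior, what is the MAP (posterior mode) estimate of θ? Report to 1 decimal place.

A Pareto(scale x_m, shape k) prior on the upper bound θ of Uniform(0, θ) is conjugate: posterior is Pareto(max(x_m, max xᵢ), k + n).
Sample maximum = 9.6; prior scale x_m = 20.1 → posterior scale = max = 20.1.
Posterior shape = 4.9 + 3 = 7.9.
The Pareto density is decreasing on [x_m, ∞), so the mode is x_m = 20.1.

20.1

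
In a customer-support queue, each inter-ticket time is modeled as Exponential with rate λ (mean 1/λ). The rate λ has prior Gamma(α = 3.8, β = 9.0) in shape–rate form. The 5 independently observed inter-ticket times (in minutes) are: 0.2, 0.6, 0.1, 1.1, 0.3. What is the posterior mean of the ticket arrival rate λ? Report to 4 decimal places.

With a Gamma(shape α, rate β) prior on the exponential rate λ, the posterior after n observations with total T = Σxᵢ is Gamma(α+n, β+T).
Sum of observations T = 2.3 minutes; n = 5.
Posterior: Gamma(3.8+5, 9.0+2.3) = Gamma(8.8, 11.3).
Posterior mean of λ = α/β = 8.8/11.3 = 0.7788.

0.7788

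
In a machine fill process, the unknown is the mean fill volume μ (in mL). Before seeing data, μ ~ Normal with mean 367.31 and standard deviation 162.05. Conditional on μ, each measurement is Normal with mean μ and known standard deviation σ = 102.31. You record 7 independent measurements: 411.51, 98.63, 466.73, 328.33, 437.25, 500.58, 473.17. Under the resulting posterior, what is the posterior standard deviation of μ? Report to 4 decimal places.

37.6135

For Normal data with known variance σ², a Normal(μ₀, σ₀²) prior on μ is conjugate. Posterior precision = 1/σ₀² + n/σ²; posterior mean is the precision-weighted average of μ₀ and x̄.
σ₀² = 162.05² = 26260.2025, σ² = 102.31² = 10467.3361; σ² + n·σ₀² = 10467.3361 + 7·26260.2025 = 194288.7536.
Posterior precision = 1/σ₀² + n/σ² = 1/26260.2025 + 7/10467.3361 = (σ² + n·σ₀²)/(σ₀²σ²) = 194288.7536/(26260.2025·10467.3361); posterior variance σₙ² = σ₀²σ²/(σ² + n·σ₀²) = 26260.2025·10467.3361/194288.7536 = 1414.772397.
Posterior SD = √σₙ² = √(26260.2025·10467.3361/194288.7536) = 37.6135.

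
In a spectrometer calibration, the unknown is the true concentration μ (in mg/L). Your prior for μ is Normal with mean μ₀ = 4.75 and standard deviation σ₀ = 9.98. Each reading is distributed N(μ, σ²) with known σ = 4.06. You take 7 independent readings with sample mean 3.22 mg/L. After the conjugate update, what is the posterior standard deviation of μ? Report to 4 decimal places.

1.5167

For Normal data with known variance σ², a Normal(μ₀, σ₀²) prior on μ is conjugate. Posterior precision = 1/σ₀² + n/σ²; posterior mean is the precision-weighted average of μ₀ and x̄.
σ₀² = 9.98² = 99.6004, σ² = 4.06² = 16.4836; σ² + n·σ₀² = 16.4836 + 7·99.6004 = 713.6864.
Posterior precision = 1/σ₀² + n/σ² = 1/99.6004 + 7/16.4836 = (σ² + n·σ₀²)/(σ₀²σ²) = 713.6864/(99.6004·16.4836); posterior variance σₙ² = σ₀²σ²/(σ² + n·σ₀²) = 99.6004·16.4836/713.6864 = 2.300413.
Posterior SD = √σₙ² = √(99.6004·16.4836/713.6864) = 1.5167.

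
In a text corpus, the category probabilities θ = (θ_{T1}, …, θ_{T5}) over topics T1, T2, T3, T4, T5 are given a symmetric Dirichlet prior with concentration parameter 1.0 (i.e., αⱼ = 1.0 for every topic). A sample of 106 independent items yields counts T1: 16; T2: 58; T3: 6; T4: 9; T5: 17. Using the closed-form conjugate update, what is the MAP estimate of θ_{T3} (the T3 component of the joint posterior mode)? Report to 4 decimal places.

The Dirichlet prior is conjugate to the Multinomial likelihood: each posterior αⱼ = prior αⱼ + observed count nⱼ.
Posterior concentration: (17.0, 59.0, 7.0, 10.0, 18.0), total = 111.0.
Joint mode component: (α_{T3}−1)/(Σα−K) = 6.0/106.0 = 0.0566.

0.0566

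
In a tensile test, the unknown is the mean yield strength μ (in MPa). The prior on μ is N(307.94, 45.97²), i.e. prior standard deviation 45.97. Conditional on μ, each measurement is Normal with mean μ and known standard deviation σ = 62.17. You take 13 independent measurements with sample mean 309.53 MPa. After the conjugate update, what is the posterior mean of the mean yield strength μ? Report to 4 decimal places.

309.3339

For Normal data with known variance σ², a Normal(μ₀, σ₀²) prior on μ is conjugate. Posterior precision = 1/σ₀² + n/σ²; posterior mean is the precision-weighted average of μ₀ and x̄.
n·x̄ = 13·309.53 = 4023.89.
σ₀² = 45.97² = 2113.2409, σ² = 62.17² = 3865.1089; σ² + n·σ₀² = 3865.1089 + 13·2113.2409 = 31337.2406.
Posterior mean = (μ₀/σ₀² + n·x̄/σ²)/(1/σ₀² + n/σ²) = (σ²·μ₀ + σ₀²·n·x̄)/(σ² + n·σ₀²) = (3865.1089·307.94 + 2113.2409·4023.89)/31337.2406 = 9693670.559767/31337.2406 = 309.3339.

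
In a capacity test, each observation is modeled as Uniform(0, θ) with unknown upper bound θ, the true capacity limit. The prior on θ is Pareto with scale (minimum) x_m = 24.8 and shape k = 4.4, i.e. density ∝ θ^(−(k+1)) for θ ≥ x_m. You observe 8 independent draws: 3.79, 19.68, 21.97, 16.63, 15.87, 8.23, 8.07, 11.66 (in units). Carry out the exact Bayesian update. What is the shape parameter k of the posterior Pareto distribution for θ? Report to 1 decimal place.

A Pareto(scale x_m, shape k) prior on the upper bound θ of Uniform(0, θ) is conjugate: posterior is Pareto(max(x_m, max xᵢ), k + n).
Sample maximum = 21.97; prior scale x_m = 24.8 → posterior scale = max = 24.80.
Posterior shape = 4.4 + 8 = 12.4.
Posterior shape k = 12.4.

12.4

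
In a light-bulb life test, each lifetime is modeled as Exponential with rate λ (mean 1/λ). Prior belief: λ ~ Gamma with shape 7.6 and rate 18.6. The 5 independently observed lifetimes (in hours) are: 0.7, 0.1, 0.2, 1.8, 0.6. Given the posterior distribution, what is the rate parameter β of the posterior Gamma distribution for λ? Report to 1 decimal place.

22.0

With a Gamma(shape α, rate β) prior on the exponential rate λ, the posterior after n observations with total T = Σxᵢ is Gamma(α+n, β+T).
Sum of observations T = 3.4 hours; n = 5.
Posterior: Gamma(7.6+5, 18.6+3.4) = Gamma(12.6, 22.0).
Posterior β = 22.0.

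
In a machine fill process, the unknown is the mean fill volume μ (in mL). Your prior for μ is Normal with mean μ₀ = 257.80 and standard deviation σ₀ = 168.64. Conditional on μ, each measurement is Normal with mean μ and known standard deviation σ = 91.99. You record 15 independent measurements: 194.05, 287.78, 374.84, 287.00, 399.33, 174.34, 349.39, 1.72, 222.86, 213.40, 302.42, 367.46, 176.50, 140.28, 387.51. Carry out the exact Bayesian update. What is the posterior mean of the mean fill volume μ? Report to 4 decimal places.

For Normal data with known variance σ², a Normal(μ₀, σ₀²) prior on μ is conjugate. Posterior precision = 1/σ₀² + n/σ²; posterior mean is the precision-weighted average of μ₀ and x̄.
Σxᵢ = 194.05 + 287.78 + 374.84 + 287.00 + 399.33 + 174.34 + 349.39 + 1.72 + 222.86 + 213.40 + 302.42 + 367.46 + 176.50 + 140.28 + 387.51 = 3878.88, so n·x̄ = 3878.88.
σ₀² = 168.64² = 28439.4496, σ² = 91.99² = 8462.1601; σ² + n·σ₀² = 8462.1601 + 15·28439.4496 = 435053.9041.
Posterior mean = (μ₀/σ₀² + n·x̄/σ²)/(1/σ₀² + n/σ²) = (σ²·μ₀ + σ₀²·n·x̄)/(σ² + n·σ₀²) = (8462.1601·257.80 + 28439.4496·3878.88)/435053.9041 = 112494757.138228/435053.9041 = 258.5766.

258.5766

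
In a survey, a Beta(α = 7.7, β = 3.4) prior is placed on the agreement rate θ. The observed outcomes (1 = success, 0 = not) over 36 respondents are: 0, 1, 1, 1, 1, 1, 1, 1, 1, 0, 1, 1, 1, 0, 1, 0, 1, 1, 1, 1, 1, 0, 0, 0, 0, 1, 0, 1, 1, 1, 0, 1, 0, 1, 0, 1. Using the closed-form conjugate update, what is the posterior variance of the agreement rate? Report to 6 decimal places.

0.004575

The Beta prior is conjugate to a Binomial/Bernoulli likelihood; the update adds successes to α and failures to β.
Posterior: Beta(α+k, β+n−k) = Beta(7.7+24, 3.4+12) = Beta(31.7, 15.4).
Var = αβ/((α+β)²(α+β+1)) = 31.7·15.4/(47.1²·48.1) = 0.004575.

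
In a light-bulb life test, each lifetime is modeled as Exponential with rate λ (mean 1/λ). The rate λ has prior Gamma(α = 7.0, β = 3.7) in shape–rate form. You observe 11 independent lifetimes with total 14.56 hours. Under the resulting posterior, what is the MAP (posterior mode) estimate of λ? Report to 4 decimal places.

0.9310

With a Gamma(shape α, rate β) prior on the exponential rate λ, the posterior after n observations with total T = Σxᵢ is Gamma(α+n, β+T).
Posterior: Gamma(7.0+11, 3.7+14.56) = Gamma(18.0, 18.26).
Mode = (α−1)/β = 0.9310.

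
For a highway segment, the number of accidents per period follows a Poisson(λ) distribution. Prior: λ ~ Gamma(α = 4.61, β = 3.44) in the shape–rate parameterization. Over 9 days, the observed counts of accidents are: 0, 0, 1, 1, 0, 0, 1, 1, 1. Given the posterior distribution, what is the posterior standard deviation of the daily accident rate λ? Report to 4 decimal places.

With a Gamma(shape α, rate β) prior, the Poisson likelihood is conjugate: the posterior is Gamma(α + ΣXᵢ, β + n).
Sum of counts S = 5 over n = 9 days.
Posterior: Gamma(α+S, β+n) = Gamma(4.61+5, 3.44+9) = Gamma(9.61, 12.44).
SD = √α/β = √9.61/12.44 = 0.2492.

0.2492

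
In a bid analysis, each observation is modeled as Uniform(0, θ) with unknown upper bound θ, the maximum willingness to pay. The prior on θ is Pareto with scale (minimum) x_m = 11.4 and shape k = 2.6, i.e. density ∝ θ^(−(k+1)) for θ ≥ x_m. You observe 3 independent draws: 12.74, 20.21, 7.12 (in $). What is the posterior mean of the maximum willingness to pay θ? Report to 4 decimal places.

A Pareto(scale x_m, shape k) prior on the upper bound θ of Uniform(0, θ) is conjugate: posterior is Pareto(max(x_m, max xᵢ), k + n).
Sample maximum = 20.21; prior scale x_m = 11.4 → posterior scale = max = 20.21.
Posterior shape = 2.6 + 3 = 5.6.
E[θ|data] = k·x_m/(k−1) = 5.6·20.21/4.6 = 24.6035.

24.6035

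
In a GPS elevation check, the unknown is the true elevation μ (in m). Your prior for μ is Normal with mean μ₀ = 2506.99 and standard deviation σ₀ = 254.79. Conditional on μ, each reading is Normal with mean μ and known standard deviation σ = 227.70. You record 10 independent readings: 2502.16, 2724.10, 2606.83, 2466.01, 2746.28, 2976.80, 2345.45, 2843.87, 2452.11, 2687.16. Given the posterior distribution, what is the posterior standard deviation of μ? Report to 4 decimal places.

69.2912

For Normal data with known variance σ², a Normal(μ₀, σ₀²) prior on μ is conjugate. Posterior precision = 1/σ₀² + n/σ²; posterior mean is the precision-weighted average of μ₀ and x̄.
σ₀² = 254.79² = 64917.9441, σ² = 227.70² = 51847.29; σ² + n·σ₀² = 51847.29 + 10·64917.9441 = 701026.731.
Posterior precision = 1/σ₀² + n/σ² = 1/64917.9441 + 10/51847.29 = (σ² + n·σ₀²)/(σ₀²σ²) = 701026.731/(64917.9441·51847.29); posterior variance σₙ² = σ₀²σ²/(σ² + n·σ₀²) = 64917.9441·51847.29/701026.731 = 4801.271228.
Posterior SD = √σₙ² = √(64917.9441·51847.29/701026.731) = 69.2912.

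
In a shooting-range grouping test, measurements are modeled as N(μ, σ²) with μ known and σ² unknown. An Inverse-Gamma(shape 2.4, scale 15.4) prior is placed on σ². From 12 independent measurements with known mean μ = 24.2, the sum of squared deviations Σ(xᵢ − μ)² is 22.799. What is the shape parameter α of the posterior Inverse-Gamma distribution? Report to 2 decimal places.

8.40

With known mean μ and an Inverse-Gamma(α, β) prior on σ², the Normal likelihood is conjugate: posterior is Inv-Gamma(α + n/2, β + Σ(xᵢ−μ)²/2).
Posterior: Inv-Gamma(2.4 + 12/2, 15.4 + 22.799/2) = Inv-Gamma(8.40, 26.7995).
Posterior α = 8.40.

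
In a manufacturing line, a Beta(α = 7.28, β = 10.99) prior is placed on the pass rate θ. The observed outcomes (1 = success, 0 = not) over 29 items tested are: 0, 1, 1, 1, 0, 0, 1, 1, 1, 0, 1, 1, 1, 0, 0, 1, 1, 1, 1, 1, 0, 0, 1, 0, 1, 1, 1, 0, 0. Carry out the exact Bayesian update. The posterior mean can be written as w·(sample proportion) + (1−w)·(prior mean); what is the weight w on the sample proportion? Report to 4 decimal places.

The Beta prior is conjugate to a Binomial/Bernoulli likelihood; the update adds successes to α and failures to β.
Posterior mean = (α₀+k)/(α₀+β₀+n) = [n/(α₀+β₀+n)]·(k/n) + [(α₀+β₀)/(α₀+β₀+n)]·α₀/(α₀+β₀), so only n and the prior enter the weight.
The weight on the data is w = n/(α₀+β₀+n) = 29/(7.28+10.99+29) = 29/47.27 = 0.6135.

0.6135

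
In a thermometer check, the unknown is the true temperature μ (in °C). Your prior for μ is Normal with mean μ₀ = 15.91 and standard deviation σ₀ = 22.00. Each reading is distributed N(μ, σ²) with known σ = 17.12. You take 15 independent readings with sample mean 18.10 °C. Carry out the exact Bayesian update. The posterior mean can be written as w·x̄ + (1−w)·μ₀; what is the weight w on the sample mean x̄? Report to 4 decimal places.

For Normal data with known variance σ², a Normal(μ₀, σ₀²) prior on μ is conjugate. Posterior precision = 1/σ₀² + n/σ²; posterior mean is the precision-weighted average of μ₀ and x̄.
σ₀² = 22.00² = 484, σ² = 17.12² = 293.0944. Prior precision 1/σ₀² = 1/484; data precision n/σ² = 15/293.0944.
w = (n/σ²)/(1/σ₀² + n/σ²) = n·σ₀²/(σ² + n·σ₀²) = 15·484/(293.0944 + 15·484) = 7260/7553.0944 = 0.9612.

0.9612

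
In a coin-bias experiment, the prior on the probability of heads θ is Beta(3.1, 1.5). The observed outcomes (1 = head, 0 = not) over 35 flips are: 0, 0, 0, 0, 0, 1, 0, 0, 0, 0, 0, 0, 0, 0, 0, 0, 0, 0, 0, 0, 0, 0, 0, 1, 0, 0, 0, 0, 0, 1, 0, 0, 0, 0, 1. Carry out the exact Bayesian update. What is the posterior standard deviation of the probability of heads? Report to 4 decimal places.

The Beta prior is conjugate to a Binomial/Bernoulli likelihood; the update adds successes to α and failures to β.
Posterior: Beta(α+k, β+n−k) = Beta(3.1+4, 1.5+31) = Beta(7.1, 32.5).
Var = αβ/((α+β)²(α+β+1)) = 7.1·32.5/(39.6²·40.6) = 0.00362431; SD = √0.00362431 = 0.0602.

0.0602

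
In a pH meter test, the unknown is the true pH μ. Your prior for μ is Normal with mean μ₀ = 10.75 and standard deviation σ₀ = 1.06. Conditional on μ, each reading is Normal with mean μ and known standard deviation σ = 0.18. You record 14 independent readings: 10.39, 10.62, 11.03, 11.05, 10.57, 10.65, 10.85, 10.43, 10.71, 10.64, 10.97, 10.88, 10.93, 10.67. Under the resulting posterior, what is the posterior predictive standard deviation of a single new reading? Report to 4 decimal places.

For Normal data with known variance σ², a Normal(μ₀, σ₀²) prior on μ is conjugate. Posterior precision = 1/σ₀² + n/σ²; posterior mean is the precision-weighted average of μ₀ and x̄.
σ₀² = 1.06² = 1.1236, σ² = 0.18² = 0.0324; σ² + n·σ₀² = 0.0324 + 14·1.1236 = 15.7628.
Posterior precision = 1/σ₀² + n/σ² = 1/1.1236 + 14/0.0324 = (σ² + n·σ₀²)/(σ₀²σ²) = 15.7628/(1.1236·0.0324); posterior variance σₙ² = σ₀²σ²/(σ² + n·σ₀²) = 1.1236·0.0324/15.7628 = 0.002310.
Predictive variance for one new observation = σₙ² + σ² = 1.1236·0.0324/15.7628 + 0.0324 = σ²·(σ₀² + 15.7628)/15.7628 = 0.0324·16.8864/15.7628 = 0.034710; SD = √(0.0324·16.8864/15.7628) = 0.1863.

0.1863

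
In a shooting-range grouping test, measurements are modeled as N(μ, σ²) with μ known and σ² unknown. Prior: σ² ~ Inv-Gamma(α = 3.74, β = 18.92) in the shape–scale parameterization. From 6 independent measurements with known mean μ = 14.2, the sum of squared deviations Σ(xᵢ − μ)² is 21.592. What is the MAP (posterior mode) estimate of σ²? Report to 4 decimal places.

3.8393

With known mean μ and an Inverse-Gamma(α, β) prior on σ², the Normal likelihood is conjugate: posterior is Inv-Gamma(α + n/2, β + Σ(xᵢ−μ)²/2).
Posterior: Inv-Gamma(3.74 + 6/2, 18.92 + 21.592/2) = Inv-Gamma(6.74, 29.7160).
Mode = β/(α+1) = 29.7160/7.74 = 3.8393.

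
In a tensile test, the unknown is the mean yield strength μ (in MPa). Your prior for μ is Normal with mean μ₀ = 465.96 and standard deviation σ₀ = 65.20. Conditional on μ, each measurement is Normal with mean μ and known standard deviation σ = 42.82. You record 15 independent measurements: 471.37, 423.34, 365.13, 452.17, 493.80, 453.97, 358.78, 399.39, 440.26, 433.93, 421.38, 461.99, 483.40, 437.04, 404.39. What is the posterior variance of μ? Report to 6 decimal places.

For Normal data with known variance σ², a Normal(μ₀, σ₀²) prior on μ is conjugate. Posterior precision = 1/σ₀² + n/σ²; posterior mean is the precision-weighted average of μ₀ and x̄.
σ₀² = 65.20² = 4251.04, σ² = 42.82² = 1833.5524; σ² + n·σ₀² = 1833.5524 + 15·4251.04 = 65599.1524.
Posterior precision = 1/σ₀² + n/σ² = 1/4251.04 + 15/1833.5524 = (σ² + n·σ₀²)/(σ₀²σ²) = 65599.1524/(4251.04·1833.5524); posterior variance σₙ² = σ₀²σ²/(σ² + n·σ₀²) = 4251.04·1833.5524/65599.1524 = 118.820203.

118.820203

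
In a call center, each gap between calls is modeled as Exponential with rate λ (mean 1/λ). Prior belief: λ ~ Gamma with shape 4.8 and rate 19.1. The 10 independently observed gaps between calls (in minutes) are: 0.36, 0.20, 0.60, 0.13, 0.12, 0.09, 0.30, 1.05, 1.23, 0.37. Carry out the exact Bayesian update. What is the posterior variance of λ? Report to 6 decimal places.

With a Gamma(shape α, rate β) prior on the exponential rate λ, the posterior after n observations with total T = Σxᵢ is Gamma(α+n, β+T).
Sum of observations T = 4.45 minutes; n = 10.
Posterior: Gamma(4.8+10, 19.1+4.45) = Gamma(14.8, 23.55).
Var = α/β² = 0.026686.

0.026686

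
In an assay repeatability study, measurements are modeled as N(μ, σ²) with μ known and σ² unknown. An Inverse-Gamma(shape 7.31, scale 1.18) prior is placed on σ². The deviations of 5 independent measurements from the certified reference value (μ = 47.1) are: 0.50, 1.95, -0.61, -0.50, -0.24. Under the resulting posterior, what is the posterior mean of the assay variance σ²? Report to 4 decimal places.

0.4025

With known mean μ and an Inverse-Gamma(α, β) prior on σ², the Normal likelihood is conjugate: posterior is Inv-Gamma(α + n/2, β + Σ(xᵢ−μ)²/2).
Σ(xᵢ−μ)² = (0.50)² + (1.95)² + (-0.61)² + (-0.50)² + (-0.24)² = 4.7322.
Posterior: Inv-Gamma(7.31 + 5/2, 1.18 + 4.7322/2) = Inv-Gamma(9.81, 3.54610).
E[σ²|data] = β/(α−1) = 3.54610/8.81 = 0.4025.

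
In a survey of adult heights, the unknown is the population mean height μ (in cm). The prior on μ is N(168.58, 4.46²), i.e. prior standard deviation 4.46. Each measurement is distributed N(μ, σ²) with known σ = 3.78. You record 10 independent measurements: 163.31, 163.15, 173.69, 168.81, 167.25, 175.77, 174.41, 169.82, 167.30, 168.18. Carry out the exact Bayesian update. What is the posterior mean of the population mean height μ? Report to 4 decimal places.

For Normal data with known variance σ², a Normal(μ₀, σ₀²) prior on μ is conjugate. Posterior precision = 1/σ₀² + n/σ²; posterior mean is the precision-weighted average of μ₀ and x̄.
Σxᵢ = 163.31 + 163.15 + 173.69 + 168.81 + 167.25 + 175.77 + 174.41 + 169.82 + 167.30 + 168.18 = 1691.69, so n·x̄ = 1691.69.
σ₀² = 4.46² = 19.8916, σ² = 3.78² = 14.2884; σ² + n·σ₀² = 14.2884 + 10·19.8916 = 213.2044.
Posterior mean = (μ₀/σ₀² + n·x̄/σ²)/(1/σ₀² + n/σ²) = (σ²·μ₀ + σ₀²·n·x̄)/(σ² + n·σ₀²) = (14.2884·168.58 + 19.8916·1691.69)/213.2044 = 36059.159276/213.2044 = 169.1295.

169.1295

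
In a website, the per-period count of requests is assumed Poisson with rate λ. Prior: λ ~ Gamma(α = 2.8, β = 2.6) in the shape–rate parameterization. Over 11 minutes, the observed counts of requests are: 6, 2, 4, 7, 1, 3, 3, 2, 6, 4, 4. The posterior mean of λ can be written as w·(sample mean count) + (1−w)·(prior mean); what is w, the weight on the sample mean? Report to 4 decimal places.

0.8088

With a Gamma(shape α, rate β) prior, the Poisson likelihood is conjugate: the posterior is Gamma(α + ΣXᵢ, β + n).
Posterior mean = (α₀+S)/(β₀+n) = [n/(β₀+n)]·(S/n) + [β₀/(β₀+n)]·(α₀/β₀), so only n and β₀ enter the weight.
Weight on data w = n/(β₀+n) = 11/(2.6+11) = 11/13.6 = 0.8088.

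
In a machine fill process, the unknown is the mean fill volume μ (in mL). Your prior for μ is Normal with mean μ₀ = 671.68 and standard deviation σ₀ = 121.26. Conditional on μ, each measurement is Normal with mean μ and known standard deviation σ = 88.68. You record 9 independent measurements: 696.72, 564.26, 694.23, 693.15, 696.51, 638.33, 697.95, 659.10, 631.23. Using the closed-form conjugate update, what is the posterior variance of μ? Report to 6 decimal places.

824.780506

For Normal data with known variance σ², a Normal(μ₀, σ₀²) prior on μ is conjugate. Posterior precision = 1/σ₀² + n/σ²; posterior mean is the precision-weighted average of μ₀ and x̄.
σ₀² = 121.26² = 14703.9876, σ² = 88.68² = 7864.1424; σ² + n·σ₀² = 7864.1424 + 9·14703.9876 = 140200.0308.
Posterior precision = 1/σ₀² + n/σ² = 1/14703.9876 + 9/7864.1424 = (σ² + n·σ₀²)/(σ₀²σ²) = 140200.0308/(14703.9876·7864.1424); posterior variance σₙ² = σ₀²σ²/(σ² + n·σ₀²) = 14703.9876·7864.1424/140200.0308 = 824.780506.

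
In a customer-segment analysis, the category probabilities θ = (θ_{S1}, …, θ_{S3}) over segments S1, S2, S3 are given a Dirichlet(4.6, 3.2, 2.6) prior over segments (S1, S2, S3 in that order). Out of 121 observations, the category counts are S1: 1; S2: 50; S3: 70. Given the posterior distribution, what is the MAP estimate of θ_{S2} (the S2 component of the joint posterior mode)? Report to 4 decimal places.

The Dirichlet prior is conjugate to the Multinomial likelihood: each posterior αⱼ = prior αⱼ + observed count nⱼ.
Posterior concentration: (5.6, 53.2, 72.6), total = 131.4.
Joint mode component: (α_{S2}−1)/(Σα−K) = 52.2/128.4 = 0.4065.

0.4065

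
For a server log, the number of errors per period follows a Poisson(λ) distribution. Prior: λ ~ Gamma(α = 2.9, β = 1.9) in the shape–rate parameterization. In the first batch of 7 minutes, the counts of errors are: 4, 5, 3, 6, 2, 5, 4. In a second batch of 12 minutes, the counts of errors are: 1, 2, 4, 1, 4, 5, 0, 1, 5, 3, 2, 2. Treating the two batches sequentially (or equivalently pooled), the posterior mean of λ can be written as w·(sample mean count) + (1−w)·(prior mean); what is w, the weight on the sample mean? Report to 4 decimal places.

0.9091

With a Gamma(shape α, rate β) prior, the Poisson likelihood is conjugate: the posterior is Gamma(α + ΣXᵢ, β + n).
Total number of minutes: n = 7 + 12 = 19.
Posterior mean = (α₀+S)/(β₀+n) = [n/(β₀+n)]·(S/n) + [β₀/(β₀+n)]·(α₀/β₀), so only n and β₀ enter the weight.
Weight on data w = n/(β₀+n) = 19/(1.9+19) = 19/20.9 = 0.9091.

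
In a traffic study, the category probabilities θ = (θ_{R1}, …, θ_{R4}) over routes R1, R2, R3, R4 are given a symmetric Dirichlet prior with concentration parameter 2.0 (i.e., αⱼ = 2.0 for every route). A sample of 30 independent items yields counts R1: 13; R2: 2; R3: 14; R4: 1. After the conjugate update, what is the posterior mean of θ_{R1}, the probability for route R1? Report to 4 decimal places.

The Dirichlet prior is conjugate to the Multinomial likelihood: each posterior αⱼ = prior αⱼ + observed count nⱼ.
Posterior concentration: (15.0, 4.0, 16.0, 3.0), total = 38.0.
E[θ_{R1}|data] = α_{R1}/Σα = 15.0/38.0 = 0.3947.

0.3947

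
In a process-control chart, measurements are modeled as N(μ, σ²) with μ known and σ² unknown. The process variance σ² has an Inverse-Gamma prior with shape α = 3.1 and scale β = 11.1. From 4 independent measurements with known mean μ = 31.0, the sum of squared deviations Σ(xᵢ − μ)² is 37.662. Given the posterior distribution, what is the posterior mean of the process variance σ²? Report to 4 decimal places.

7.3002

With known mean μ and an Inverse-Gamma(α, β) prior on σ², the Normal likelihood is conjugate: posterior is Inv-Gamma(α + n/2, β + Σ(xᵢ−μ)²/2).
Posterior: Inv-Gamma(3.1 + 4/2, 11.1 + 37.662/2) = Inv-Gamma(5.10, 29.9310).
E[σ²|data] = β/(α−1) = 29.9310/4.10 = 7.3002.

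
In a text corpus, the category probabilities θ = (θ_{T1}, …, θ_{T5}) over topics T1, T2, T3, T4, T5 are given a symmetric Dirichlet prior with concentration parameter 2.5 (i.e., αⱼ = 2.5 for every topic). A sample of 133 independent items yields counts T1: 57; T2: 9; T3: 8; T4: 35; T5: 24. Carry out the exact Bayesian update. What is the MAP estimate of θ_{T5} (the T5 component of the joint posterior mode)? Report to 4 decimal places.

0.1815

The Dirichlet prior is conjugate to the Multinomial likelihood: each posterior αⱼ = prior αⱼ + observed count nⱼ.
Posterior concentration: (59.5, 11.5, 10.5, 37.5, 26.5), total = 145.5.
Joint mode component: (α_{T5}−1)/(Σα−K) = 25.5/140.5 = 0.1815.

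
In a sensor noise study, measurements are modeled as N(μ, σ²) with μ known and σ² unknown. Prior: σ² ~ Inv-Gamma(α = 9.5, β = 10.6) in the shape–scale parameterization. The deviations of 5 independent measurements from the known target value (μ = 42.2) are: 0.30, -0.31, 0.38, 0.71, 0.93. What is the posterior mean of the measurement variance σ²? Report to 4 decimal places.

1.0409

With known mean μ and an Inverse-Gamma(α, β) prior on σ², the Normal likelihood is conjugate: posterior is Inv-Gamma(α + n/2, β + Σ(xᵢ−μ)²/2).
Σ(xᵢ−μ)² = (0.30)² + (-0.31)² + (0.38)² + (0.71)² + (0.93)² = 1.6995.
Posterior: Inv-Gamma(9.5 + 5/2, 10.6 + 1.6995/2) = Inv-Gamma(12.00, 11.44975).
E[σ²|data] = β/(α−1) = 11.44975/11.00 = 1.0409.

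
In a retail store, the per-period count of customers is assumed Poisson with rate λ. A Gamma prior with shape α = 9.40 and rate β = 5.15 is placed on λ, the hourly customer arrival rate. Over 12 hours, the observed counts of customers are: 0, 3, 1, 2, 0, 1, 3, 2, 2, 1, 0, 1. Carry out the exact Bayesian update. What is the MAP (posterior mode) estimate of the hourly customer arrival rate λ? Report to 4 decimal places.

With a Gamma(shape α, rate β) prior, the Poisson likelihood is conjugate: the posterior is Gamma(α + ΣXᵢ, β + n).
Sum of counts S = 16 over n = 12 hours.
Posterior: Gamma(α+S, β+n) = Gamma(9.40+16, 5.15+12) = Gamma(25.40, 17.15).
Mode of Gamma(α,β) for α≥1 is (α−1)/β = 24.40/17.15 = 1.4227.

1.4227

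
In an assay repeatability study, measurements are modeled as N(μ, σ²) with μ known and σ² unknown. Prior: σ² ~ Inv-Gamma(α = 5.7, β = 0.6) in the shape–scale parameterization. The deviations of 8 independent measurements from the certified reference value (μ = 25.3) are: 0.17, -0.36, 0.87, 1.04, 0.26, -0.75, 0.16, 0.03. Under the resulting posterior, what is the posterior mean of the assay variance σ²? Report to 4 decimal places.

With known mean μ and an Inverse-Gamma(α, β) prior on σ², the Normal likelihood is conjugate: posterior is Inv-Gamma(α + n/2, β + Σ(xᵢ−μ)²/2).
Σ(xᵢ−μ)² = (0.17)² + (-0.36)² + (0.87)² + (1.04)² + (0.26)² + (-0.75)² + (0.16)² + (0.03)² = 2.6536.
Posterior: Inv-Gamma(5.7 + 8/2, 0.6 + 2.6536/2) = Inv-Gamma(9.70, 1.92680).
E[σ²|data] = β/(α−1) = 1.92680/8.70 = 0.2215.

0.2215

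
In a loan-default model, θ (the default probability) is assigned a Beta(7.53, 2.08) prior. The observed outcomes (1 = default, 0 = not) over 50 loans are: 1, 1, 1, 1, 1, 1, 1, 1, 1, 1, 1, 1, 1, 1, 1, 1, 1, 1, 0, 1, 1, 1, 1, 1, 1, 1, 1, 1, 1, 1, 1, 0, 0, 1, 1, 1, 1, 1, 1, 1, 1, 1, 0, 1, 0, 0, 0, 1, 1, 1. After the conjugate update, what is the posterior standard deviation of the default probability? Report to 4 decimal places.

0.0462

The Beta prior is conjugate to a Binomial/Bernoulli likelihood; the update adds successes to α and failures to β.
Posterior: Beta(α+k, β+n−k) = Beta(7.53+43, 2.08+7) = Beta(50.53, 9.08).
Var = αβ/((α+β)²(α+β+1)) = 50.53·9.08/(59.61²·60.61) = 0.00213036; SD = √0.00213036 = 0.0462.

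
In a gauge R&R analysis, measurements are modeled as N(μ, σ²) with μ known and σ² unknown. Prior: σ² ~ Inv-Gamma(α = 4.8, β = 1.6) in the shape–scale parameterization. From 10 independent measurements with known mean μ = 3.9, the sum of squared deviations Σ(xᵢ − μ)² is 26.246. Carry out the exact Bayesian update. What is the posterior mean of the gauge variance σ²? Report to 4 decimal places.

1.6731

With known mean μ and an Inverse-Gamma(α, β) prior on σ², the Normal likelihood is conjugate: posterior is Inv-Gamma(α + n/2, β + Σ(xᵢ−μ)²/2).
Posterior: Inv-Gamma(4.8 + 10/2, 1.6 + 26.246/2) = Inv-Gamma(9.80, 14.7230).
E[σ²|data] = β/(α−1) = 14.7230/8.80 = 1.6731.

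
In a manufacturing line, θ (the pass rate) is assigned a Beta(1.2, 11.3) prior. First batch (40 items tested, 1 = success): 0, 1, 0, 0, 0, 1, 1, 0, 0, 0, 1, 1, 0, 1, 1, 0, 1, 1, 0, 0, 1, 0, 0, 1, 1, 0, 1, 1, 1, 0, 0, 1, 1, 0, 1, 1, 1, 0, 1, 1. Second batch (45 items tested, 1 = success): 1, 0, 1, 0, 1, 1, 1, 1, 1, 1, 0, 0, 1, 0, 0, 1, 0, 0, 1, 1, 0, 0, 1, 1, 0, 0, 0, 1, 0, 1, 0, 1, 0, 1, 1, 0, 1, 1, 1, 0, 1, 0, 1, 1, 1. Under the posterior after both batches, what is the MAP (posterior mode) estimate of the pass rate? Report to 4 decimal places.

0.5047

The Beta prior is conjugate to a Binomial/Bernoulli likelihood; the update adds successes to α and failures to β.
After batch 1: Beta(1.2+22, 11.3+18) = Beta(23.2, 29.3).
After batch 2: Beta(23.2+26, 29.3+19) = Beta(49.2, 48.3).
Mode of Beta(a,b) for a,b>1 is (a−1)/(a+b−2) = 48.2/95.5 = 0.5047.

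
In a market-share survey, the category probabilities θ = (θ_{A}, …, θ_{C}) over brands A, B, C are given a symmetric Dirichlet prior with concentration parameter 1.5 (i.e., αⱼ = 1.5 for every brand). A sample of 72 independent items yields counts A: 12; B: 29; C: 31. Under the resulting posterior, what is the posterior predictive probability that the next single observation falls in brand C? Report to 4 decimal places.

0.4248

The Dirichlet prior is conjugate to the Multinomial likelihood: each posterior αⱼ = prior αⱼ + observed count nⱼ.
Posterior concentration: (13.5, 30.5, 32.5), total = 76.5.
P(next = C | data) = α_{C}/Σα = 0.4248.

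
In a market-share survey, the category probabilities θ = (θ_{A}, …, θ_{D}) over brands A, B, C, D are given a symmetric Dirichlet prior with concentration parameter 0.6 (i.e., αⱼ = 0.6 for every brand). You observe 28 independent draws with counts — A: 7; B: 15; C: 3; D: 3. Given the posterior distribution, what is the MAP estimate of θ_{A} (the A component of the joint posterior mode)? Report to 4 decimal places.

The Dirichlet prior is conjugate to the Multinomial likelihood: each posterior αⱼ = prior αⱼ + observed count nⱼ.
Posterior concentration: (7.6, 15.6, 3.6, 3.6), total = 30.4.
Joint mode component: (α_{A}−1)/(Σα−K) = 6.6/26.4 = 0.2500.

0.2500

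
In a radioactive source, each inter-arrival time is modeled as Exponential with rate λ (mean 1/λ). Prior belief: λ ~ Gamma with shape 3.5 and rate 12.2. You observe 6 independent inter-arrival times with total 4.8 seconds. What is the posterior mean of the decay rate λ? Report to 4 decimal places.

With a Gamma(shape α, rate β) prior on the exponential rate λ, the posterior after n observations with total T = Σxᵢ is Gamma(α+n, β+T).
Posterior: Gamma(3.5+6, 12.2+4.8) = Gamma(9.5, 17.0).
Posterior mean of λ = α/β = 9.5/17.0 = 0.5588.

0.5588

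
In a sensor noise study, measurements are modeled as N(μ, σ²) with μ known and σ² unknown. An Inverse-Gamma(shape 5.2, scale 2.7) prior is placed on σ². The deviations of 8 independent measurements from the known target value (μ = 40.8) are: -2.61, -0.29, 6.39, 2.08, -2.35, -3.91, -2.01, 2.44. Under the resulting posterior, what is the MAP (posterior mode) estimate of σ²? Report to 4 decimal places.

With known mean μ and an Inverse-Gamma(α, β) prior on σ², the Normal likelihood is conjugate: posterior is Inv-Gamma(α + n/2, β + Σ(xᵢ−μ)²/2).
Σ(xᵢ−μ)² = (-2.61)² + (-0.29)² + (6.39)² + (2.08)² + (-2.35)² + (-3.91)² + (-2.01)² + (2.44)² = 82.8590.
Posterior: Inv-Gamma(5.2 + 8/2, 2.7 + 82.8590/2) = Inv-Gamma(9.20, 44.12950).
Mode = β/(α+1) = 44.12950/10.20 = 4.3264.

4.3264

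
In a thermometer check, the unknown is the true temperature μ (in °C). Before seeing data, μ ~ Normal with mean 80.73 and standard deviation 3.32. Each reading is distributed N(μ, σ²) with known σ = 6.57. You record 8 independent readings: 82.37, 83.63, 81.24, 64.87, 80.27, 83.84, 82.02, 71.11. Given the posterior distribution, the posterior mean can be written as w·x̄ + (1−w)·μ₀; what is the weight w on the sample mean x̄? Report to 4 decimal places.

For Normal data with known variance σ², a Normal(μ₀, σ₀²) prior on μ is conjugate. Posterior precision = 1/σ₀² + n/σ²; posterior mean is the precision-weighted average of μ₀ and x̄.
σ₀² = 3.32² = 11.0224, σ² = 6.57² = 43.1649. Prior precision 1/σ₀² = 1/11.0224; data precision n/σ² = 8/43.1649.
w = (n/σ²)/(1/σ₀² + n/σ²) = n·σ₀²/(σ² + n·σ₀²) = 8·11.0224/(43.1649 + 8·11.0224) = 88.1792/131.3441 = 0.6714.

0.6714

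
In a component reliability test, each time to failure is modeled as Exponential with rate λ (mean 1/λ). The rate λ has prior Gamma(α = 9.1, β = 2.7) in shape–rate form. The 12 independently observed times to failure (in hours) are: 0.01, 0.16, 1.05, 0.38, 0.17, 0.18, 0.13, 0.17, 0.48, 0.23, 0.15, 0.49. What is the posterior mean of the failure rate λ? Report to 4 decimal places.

With a Gamma(shape α, rate β) prior on the exponential rate λ, the posterior after n observations with total T = Σxᵢ is Gamma(α+n, β+T).
Sum of observations T = 3.60 hours; n = 12.
Posterior: Gamma(9.1+12, 2.7+3.60) = Gamma(21.1, 6.30).
Posterior mean of λ = α/β = 21.1/6.30 = 3.3492.

3.3492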